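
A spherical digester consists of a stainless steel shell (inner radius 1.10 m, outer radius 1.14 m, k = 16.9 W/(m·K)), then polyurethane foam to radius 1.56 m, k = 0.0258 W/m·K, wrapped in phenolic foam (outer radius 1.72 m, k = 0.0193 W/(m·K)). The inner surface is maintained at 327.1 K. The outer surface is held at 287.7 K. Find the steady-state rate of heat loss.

Series thermal resistances, inner to outer:
  R_stainless steel = (1/1.10 − 1/1.14)/(4πk) = 0.03190/(4π·16.9) = 1.502×10^-4 K/W
  R_polyurethane foam = (1/1.14 − 1/1.56)/(4πk) = 0.2362/(4π·0.0258) = 0.7284 K/W
  R_phenolic foam = (1/1.56 − 1/1.72)/(4πk) = 0.05963/(4π·0.0193) = 0.2459 K/W
ΣR = 1.502×10^-4 + 0.7284 + 0.2459 = 0.9745 K/W
Q = ΔT/ΣR = (327.1 K − 287.7 K)/0.9745 = 40.4 W

Q = 40.4 W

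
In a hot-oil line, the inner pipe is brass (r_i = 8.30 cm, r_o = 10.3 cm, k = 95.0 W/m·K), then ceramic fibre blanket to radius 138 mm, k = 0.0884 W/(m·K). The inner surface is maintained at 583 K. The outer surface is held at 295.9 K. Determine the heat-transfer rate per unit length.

Q' = 545 W/m

Series thermal resistances, inner to outer:
  R'_brass = ln(0.103/0.0830)/(2πk) = 0.2159/(2π·95.0) = 3.617×10^-4 m·K/W
  R'_ceramic fibre blanket = ln(0.138/0.103)/(2πk) = 0.2925/(2π·0.0884) = 0.5267 m·K/W
ΣR = 3.617×10^-4 + 0.5267 = 0.5271 m·K/W
Q' = ΔT/ΣR = (583 K − 295.9 K)/0.5271 = 545 W/m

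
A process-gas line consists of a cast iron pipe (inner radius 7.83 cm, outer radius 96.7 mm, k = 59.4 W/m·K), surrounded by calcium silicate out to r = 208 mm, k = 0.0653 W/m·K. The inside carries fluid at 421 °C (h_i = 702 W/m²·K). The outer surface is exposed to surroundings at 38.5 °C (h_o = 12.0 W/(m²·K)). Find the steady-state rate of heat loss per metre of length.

Q' = 198 W/m

Treat each layer as a resistance in series:
  R'_conv,in = 1/(2πr h) = 1/(2π·0.0783·702) = 0.002895 m·K/W
  R'_cast iron = ln(0.0967/0.0783)/(2πk) = 0.2111/(2π·59.4) = 5.655×10^-4 m·K/W
  R'_calcium silicate = ln(0.208/0.0967)/(2πk) = 0.7659/(2π·0.0653) = 1.867 m·K/W
  R'_conv,out = 1/(2πr h) = 1/(2π·0.208·12.0) = 0.06376 m·K/W
ΣR = 0.002895 + 5.655×10^-4 + 1.867 + 0.06376 = 1.934 m·K/W
Q' = ΔT/ΣR = (421 °C − 38.5 °C)/1.934 = 198 W/m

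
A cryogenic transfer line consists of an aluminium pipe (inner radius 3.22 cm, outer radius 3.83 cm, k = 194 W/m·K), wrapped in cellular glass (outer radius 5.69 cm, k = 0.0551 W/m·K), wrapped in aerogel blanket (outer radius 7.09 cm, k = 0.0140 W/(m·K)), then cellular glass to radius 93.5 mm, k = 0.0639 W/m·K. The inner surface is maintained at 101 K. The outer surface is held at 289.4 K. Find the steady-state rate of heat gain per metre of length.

Resistance network (inner→outer):
  R'_aluminium = ln(0.0383/0.0322)/(2πk) = 0.1735/(2π·194) = 1.423×10^-4 m·K/W
  R'_cellular glass = ln(0.0569/0.0383)/(2πk) = 0.3958/(2π·0.0551) = 1.143 m·K/W
  R'_aerogel blanket = ln(0.0709/0.0569)/(2πk) = 0.2200/(2π·0.0140) = 2.501 m·K/W
  R'_cellular glass = ln(0.0935/0.0709)/(2πk) = 0.2767/(2π·0.0639) = 0.6892 m·K/W
ΣR = 1.423×10^-4 + 1.143 + 2.501 + 0.6892 = 4.333 m·K/W
Q' = ΔT/ΣR = (101 K − 289.4 K)/4.333 = -43.5 W/m
(Negative Q' ⇒ heat flows inward; heat gain = 43.5 W/m.)

Q' = 43.5 W/m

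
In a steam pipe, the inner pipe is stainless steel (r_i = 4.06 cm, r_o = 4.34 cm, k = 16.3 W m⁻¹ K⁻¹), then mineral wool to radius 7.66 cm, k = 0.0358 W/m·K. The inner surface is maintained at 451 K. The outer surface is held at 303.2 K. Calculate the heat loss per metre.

Treat each layer as a resistance in series:
  R'_stainless steel = ln(0.0434/0.0406)/(2πk) = 0.06669/(2π·16.3) = 6.512×10^-4 m·K/W
  R'_mineral wool = ln(0.0766/0.0434)/(2πk) = 0.5681/(2π·0.0358) = 2.526 m·K/W
ΣR = 6.512×10^-4 + 2.526 = 2.527 m·K/W
Q' = ΔT/ΣR = (451 K − 303.2 K)/2.527 = 58.5 W/m

Q' = 58.5 W/m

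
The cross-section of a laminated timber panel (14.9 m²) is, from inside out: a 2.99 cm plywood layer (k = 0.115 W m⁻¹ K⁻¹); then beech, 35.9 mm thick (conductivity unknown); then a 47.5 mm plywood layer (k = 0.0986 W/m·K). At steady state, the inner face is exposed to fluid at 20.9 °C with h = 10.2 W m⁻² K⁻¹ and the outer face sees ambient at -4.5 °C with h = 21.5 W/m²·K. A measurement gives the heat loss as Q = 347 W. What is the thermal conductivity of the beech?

k = 0.176 W/m·K

ΣR = ΔT/Q = |20.9 − -4.5|/347 = 0.07320 K/W
Known resistances:
  R_conv,in = 1/(hA) = 1/(10.2·14.9) = 0.006580 K/W
  R_plywood = L/(kA) = 0.0299/(0.115·14.9) = 0.01745 K/W
  R_plywood = L/(kA) = 0.0475/(0.0986·14.9) = 0.03233 K/W
  R_conv,out = 1/(hA) = 1/(21.5·14.9) = 0.003122 K/W
R_beech = ΣR − ΣR_known = 0.07320 − 0.05948 = 0.01372 K/W
L/(kA) = 0.01372 ⇒ k = 0.0359/(0.01372·14.9) = 0.176 W/m·K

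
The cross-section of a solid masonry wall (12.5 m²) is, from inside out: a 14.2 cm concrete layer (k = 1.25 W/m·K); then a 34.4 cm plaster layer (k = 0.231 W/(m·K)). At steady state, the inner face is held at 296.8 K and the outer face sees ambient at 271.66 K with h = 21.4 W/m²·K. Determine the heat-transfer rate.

Q = 191 W

Treat each layer as a resistance in series:
  R_concrete = L/(kA) = 0.142/(1.25·12.5) = 0.009088 K/W
  R_plaster = L/(kA) = 0.344/(0.231·12.5) = 0.1191 K/W
  R_conv,out = 1/(hA) = 1/(21.4·12.5) = 0.003738 K/W
ΣR = 0.009088 + 0.1191 + 0.003738 = 0.1319 K/W
Q = ΔT/ΣR = (296.8 K − 271.66 K)/0.1319 = 191 W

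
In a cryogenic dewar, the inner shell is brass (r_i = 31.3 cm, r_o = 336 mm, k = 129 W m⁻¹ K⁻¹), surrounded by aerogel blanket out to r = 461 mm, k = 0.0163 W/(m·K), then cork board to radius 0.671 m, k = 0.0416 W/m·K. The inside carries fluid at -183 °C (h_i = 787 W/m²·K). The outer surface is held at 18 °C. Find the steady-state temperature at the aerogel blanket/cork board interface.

Treat each layer as a resistance in series:
  R_conv,in = 1/(4πr²h) = 1/(4π·0.313²·787) = 0.001032 K/W
  R_brass = (1/0.313 − 1/0.336)/(4πk) = 0.2187/(4π·129) = 1.349×10^-4 K/W
  R_aerogel blanket = (1/0.336 − 1/0.461)/(4πk) = 0.8070/(4π·0.0163) = 3.940 K/W
  R_cork board = (1/0.461 − 1/0.671)/(4πk) = 0.6789/(4π·0.0416) = 1.299 K/W
ΣR = 0.001032 + 1.349×10^-4 + 3.940 + 1.299 = 5.240 K/W
Q = ΔT/ΣR = (-183 °C − 18 °C)/5.240 = -38.36 W
From the inner boundary to the aerogel blanket/cork board interface, ΣR_partial = 3.941 K/W.
T_interface = T_in − Q·ΣR_partial = -183 °C − (-38.36)(3.941) = -31.8 °C

T = -31.8 °C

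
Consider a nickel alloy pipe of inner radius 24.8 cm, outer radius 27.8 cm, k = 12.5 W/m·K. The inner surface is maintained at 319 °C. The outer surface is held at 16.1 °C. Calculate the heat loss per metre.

Q' = 2πk·ΔT/ln(r₂/r₁) = 2π × 12.5 × 302.9 / ln(0.278/0.248) = 2.08×10^5 W/m

Q' = 2.08×10^5 W/m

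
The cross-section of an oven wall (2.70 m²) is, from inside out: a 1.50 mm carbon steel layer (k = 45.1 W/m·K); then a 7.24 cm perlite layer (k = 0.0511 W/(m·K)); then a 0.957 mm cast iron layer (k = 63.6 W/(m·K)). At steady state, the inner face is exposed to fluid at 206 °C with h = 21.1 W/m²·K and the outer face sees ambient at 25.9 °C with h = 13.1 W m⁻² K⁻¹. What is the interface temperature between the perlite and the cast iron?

Treat each layer as a resistance in series:
  R_conv,in = 1/(hA) = 1/(21.1·2.70) = 0.01755 K/W
  R_carbon steel = L/(kA) = 0.00150/(45.1·2.70) = 1.232×10^-5 K/W
  R_perlite = L/(kA) = 0.0724/(0.0511·2.70) = 0.5248 K/W
  R_cast iron = L/(kA) = 9.57×10^-4/(63.6·2.70) = 5.573×10^-6 K/W
  R_conv,out = 1/(hA) = 1/(13.1·2.70) = 0.02827 K/W
ΣR = 0.01755 + 1.232×10^-5 + 0.5248 + 5.573×10^-6 + 0.02827 = 0.5706 K/W
Q = ΔT/ΣR = (206 °C − 25.9 °C)/0.5706 = 315.6 W
From the inner boundary to the perlite/cast iron interface, ΣR_partial = 0.5424 K/W.
T_interface = T_in − Q·ΣR_partial = 206 °C − (315.6)(0.5424) = 34.8 °C

T = 34.8 °C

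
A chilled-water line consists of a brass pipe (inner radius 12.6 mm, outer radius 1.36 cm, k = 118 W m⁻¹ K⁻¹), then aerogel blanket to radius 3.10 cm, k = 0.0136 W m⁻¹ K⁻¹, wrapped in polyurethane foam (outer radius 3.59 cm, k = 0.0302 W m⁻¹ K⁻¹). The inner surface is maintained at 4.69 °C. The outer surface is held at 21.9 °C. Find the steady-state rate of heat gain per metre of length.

Treat each layer as a resistance in series:
  R'_brass = ln(0.0136/0.0126)/(2πk) = 0.07637/(2π·118) = 1.030×10^-4 m·K/W
  R'_aerogel blanket = ln(0.0310/0.0136)/(2πk) = 0.8239/(2π·0.0136) = 9.642 m·K/W
  R'_polyurethane foam = ln(0.0359/0.0310)/(2πk) = 0.1468/(2π·0.0302) = 0.7734 m·K/W
ΣR = 1.030×10^-4 + 9.642 + 0.7734 = 10.42 m·K/W
Q' = ΔT/ΣR = (4.69 °C − 21.9 °C)/10.42 = -1.65 W/m
(Negative Q' ⇒ heat flows inward; heat gain = 1.65 W/m.)

Q' = 1.65 W/m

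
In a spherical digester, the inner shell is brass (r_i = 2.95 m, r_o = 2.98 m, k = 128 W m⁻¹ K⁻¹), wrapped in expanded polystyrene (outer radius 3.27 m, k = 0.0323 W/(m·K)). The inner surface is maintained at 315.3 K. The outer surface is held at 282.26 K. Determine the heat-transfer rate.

Q = 451 W

Treat each layer as a resistance in series:
  R_brass = (1/2.95 − 1/2.98)/(4πk) = 0.003413/(4π·128) = 2.122×10^-6 K/W
  R_expanded polystyrene = (1/2.98 − 1/3.27)/(4πk) = 0.02976/(4π·0.0323) = 0.07332 K/W
ΣR = 2.122×10^-6 + 0.07332 = 0.07332 K/W
Q = ΔT/ΣR = (315.3 K − 282.26 K)/0.07332 = 451 W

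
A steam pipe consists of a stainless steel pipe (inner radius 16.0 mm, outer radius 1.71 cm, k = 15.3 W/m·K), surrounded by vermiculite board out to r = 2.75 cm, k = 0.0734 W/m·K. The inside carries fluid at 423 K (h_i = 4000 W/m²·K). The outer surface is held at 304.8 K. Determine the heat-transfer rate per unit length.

Q' = 114 W/m

Series thermal resistances, inner to outer:
  R'_conv,in = 1/(2πr h) = 1/(2π·0.0160·4000) = 0.002487 m·K/W
  R'_stainless steel = ln(0.0171/0.0160)/(2πk) = 0.06649/(2π·15.3) = 6.916×10^-4 m·K/W
  R'_vermiculite board = ln(0.0275/0.0171)/(2πk) = 0.4751/(2π·0.0734) = 1.030 m·K/W
ΣR = 0.002487 + 6.916×10^-4 + 1.030 = 1.033 m·K/W
Q' = ΔT/ΣR = (423 K − 304.8 K)/1.033 = 114 W/m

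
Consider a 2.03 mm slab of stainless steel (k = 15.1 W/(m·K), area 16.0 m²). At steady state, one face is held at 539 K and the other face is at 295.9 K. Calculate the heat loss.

Q = kA·ΔT/L = 15.1 × 16.0 × |539 K − 295.9 K| / 0.00203 = 2.89×10^7 W

Q = 28900 kW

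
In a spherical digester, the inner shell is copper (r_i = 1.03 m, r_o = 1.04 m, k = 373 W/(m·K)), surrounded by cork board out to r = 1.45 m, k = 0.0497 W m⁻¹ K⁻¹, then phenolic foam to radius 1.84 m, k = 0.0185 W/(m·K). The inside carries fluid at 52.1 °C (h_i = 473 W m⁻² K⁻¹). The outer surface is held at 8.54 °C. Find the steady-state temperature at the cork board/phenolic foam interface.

T = 34.3 °C

Resistance network (inner→outer):
  R_conv,in = 1/(4πr²h) = 1/(4π·1.03²·473) = 1.586×10^-4 K/W
  R_copper = (1/1.03 − 1/1.04)/(4πk) = 0.009335/(4π·373) = 1.992×10^-6 K/W
  R_cork board = (1/1.04 − 1/1.45)/(4πk) = 0.2719/(4π·0.0497) = 0.4353 K/W
  R_phenolic foam = (1/1.45 − 1/1.84)/(4πk) = 0.1462/(4π·0.0185) = 0.6288 K/W
ΣR = 1.586×10^-4 + 1.992×10^-6 + 0.4353 + 0.6288 = 1.064 K/W
Q = ΔT/ΣR = (52.1 °C − 8.54 °C)/1.064 = 40.94 W
From the inner boundary to the cork board/phenolic foam interface, ΣR_partial = 0.4355 K/W.
T_interface = T_in − Q·ΣR_partial = 52.1 °C − (40.94)(0.4355) = 34.3 °C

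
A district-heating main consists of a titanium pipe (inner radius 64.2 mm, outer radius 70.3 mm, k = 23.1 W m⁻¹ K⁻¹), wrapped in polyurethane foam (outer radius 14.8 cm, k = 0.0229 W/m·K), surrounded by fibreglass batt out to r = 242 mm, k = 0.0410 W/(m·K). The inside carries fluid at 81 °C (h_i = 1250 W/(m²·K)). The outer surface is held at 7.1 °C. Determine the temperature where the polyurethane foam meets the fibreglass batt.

Series thermal resistances, inner to outer:
  R'_conv,in = 1/(2πr h) = 1/(2π·0.0642·1250) = 0.001983 m·K/W
  R'_titanium = ln(0.0703/0.0642)/(2πk) = 0.09077/(2π·23.1) = 6.254×10^-4 m·K/W
  R'_polyurethane foam = ln(0.148/0.0703)/(2πk) = 0.7444/(2π·0.0229) = 5.174 m·K/W
  R'_fibreglass batt = ln(0.242/0.148)/(2πk) = 0.4917/(2π·0.0410) = 1.909 m·K/W
ΣR = 0.001983 + 6.254×10^-4 + 5.174 + 1.909 = 7.086 m·K/W
Q' = ΔT/ΣR = (81 °C − 7.1 °C)/7.086 = 10.43 W/m
From the inner boundary to the polyurethane foam/fibreglass batt interface, ΣR_partial = 5.177 m·K/W.
T_interface = T_in − Q'·ΣR_partial = 81 °C − (10.43)(5.177) = 27.0 °C

T = 27.0 °C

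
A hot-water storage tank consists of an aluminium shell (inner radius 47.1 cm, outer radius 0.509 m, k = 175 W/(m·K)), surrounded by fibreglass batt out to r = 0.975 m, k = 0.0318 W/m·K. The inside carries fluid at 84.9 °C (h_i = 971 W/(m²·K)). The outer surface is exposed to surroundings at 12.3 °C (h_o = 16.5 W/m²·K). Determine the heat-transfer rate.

Series thermal resistances, inner to outer:
  R_conv,in = 1/(4πr²h) = 1/(4π·0.471²·971) = 3.694×10^-4 K/W
  R_aluminium = (1/0.471 − 1/0.509)/(4πk) = 0.1585/(4π·175) = 7.208×10^-5 K/W
  R_fibreglass batt = (1/0.509 − 1/0.975)/(4πk) = 0.9390/(4π·0.0318) = 2.350 K/W
  R_conv,out = 1/(4πr²h) = 1/(4π·0.975²·16.5) = 0.005073 K/W
ΣR = 3.694×10^-4 + 7.208×10^-5 + 2.350 + 0.005073 = 2.356 K/W
Q = ΔT/ΣR = (84.9 °C − 12.3 °C)/2.356 = 30.8 W

Q = 30.8 W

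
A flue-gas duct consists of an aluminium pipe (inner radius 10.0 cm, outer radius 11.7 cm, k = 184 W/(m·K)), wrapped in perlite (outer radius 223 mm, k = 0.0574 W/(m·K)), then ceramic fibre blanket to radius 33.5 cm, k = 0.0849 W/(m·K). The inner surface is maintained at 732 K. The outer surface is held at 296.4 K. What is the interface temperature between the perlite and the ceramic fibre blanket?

T = 427 K

Treat each layer as a resistance in series:
  R'_aluminium = ln(0.117/0.100)/(2πk) = 0.1570/(2π·184) = 1.358×10^-4 m·K/W
  R'_perlite = ln(0.223/0.117)/(2πk) = 0.6450/(2π·0.0574) = 1.788 m·K/W
  R'_ceramic fibre blanket = ln(0.335/0.223)/(2πk) = 0.4070/(2π·0.0849) = 0.7629 m·K/W
ΣR = 1.358×10^-4 + 1.788 + 0.7629 = 2.551 m·K/W
Q' = ΔT/ΣR = (732 K − 296.4 K)/2.551 = 170.8 W/m
From the inner boundary to the perlite/ceramic fibre blanket interface, ΣR_partial = 1.788 m·K/W.
T_interface = T_in − Q'·ΣR_partial = 732 K − (170.8)(1.788) = 427 K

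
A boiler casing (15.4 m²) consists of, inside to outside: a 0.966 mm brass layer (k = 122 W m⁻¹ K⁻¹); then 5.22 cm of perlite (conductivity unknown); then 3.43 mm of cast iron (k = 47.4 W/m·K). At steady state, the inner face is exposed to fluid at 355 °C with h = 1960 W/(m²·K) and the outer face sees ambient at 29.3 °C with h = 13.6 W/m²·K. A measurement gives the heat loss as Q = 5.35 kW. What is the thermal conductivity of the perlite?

ΣR = ΔT/Q = |355 − 29.3|/5350 = 0.06088 K/W
Known resistances:
  R_conv,in = 1/(hA) = 1/(1960·15.4) = 3.313×10^-5 K/W
  R_brass = L/(kA) = 9.66×10^-4/(122·15.4) = 5.142×10^-7 K/W
  R_cast iron = L/(kA) = 0.00343/(47.4·15.4) = 4.699×10^-6 K/W
  R_conv,out = 1/(hA) = 1/(13.6·15.4) = 0.004775 K/W
R_perlite = ΣR − ΣR_known = 0.06088 − 0.004813 = 0.05607 K/W
L/(kA) = 0.05607 ⇒ k = 0.0522/(0.05607·15.4) = 0.0605 W/m·K

k = 0.0605 W/m·K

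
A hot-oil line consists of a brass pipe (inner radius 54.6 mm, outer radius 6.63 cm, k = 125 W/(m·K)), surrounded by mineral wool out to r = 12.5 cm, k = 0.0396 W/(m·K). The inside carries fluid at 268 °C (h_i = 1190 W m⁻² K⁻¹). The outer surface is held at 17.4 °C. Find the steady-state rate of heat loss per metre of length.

Resistance network (inner→outer):
  R'_conv,in = 1/(2πr h) = 1/(2π·0.0546·1190) = 0.002450 m·K/W
  R'_brass = ln(0.0663/0.0546)/(2πk) = 0.1942/(2π·125) = 2.472×10^-4 m·K/W
  R'_mineral wool = ln(0.125/0.0663)/(2πk) = 0.6341/(2π·0.0396) = 2.549 m·K/W
ΣR = 0.002450 + 2.472×10^-4 + 2.549 = 2.552 m·K/W
Q' = ΔT/ΣR = (268 °C − 17.4 °C)/2.552 = 98.2 W/m

Q' = 98.2 W/m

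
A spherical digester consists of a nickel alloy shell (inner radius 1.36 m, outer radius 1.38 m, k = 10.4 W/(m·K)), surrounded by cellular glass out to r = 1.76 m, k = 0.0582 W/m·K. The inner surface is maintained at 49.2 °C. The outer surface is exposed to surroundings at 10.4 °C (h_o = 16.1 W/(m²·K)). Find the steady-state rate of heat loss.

Q = 180 W

Treat each layer as a resistance in series:
  R_nickel alloy = (1/1.36 − 1/1.38)/(4πk) = 0.01066/(4π·10.4) = 8.154×10^-5 K/W
  R_cellular glass = (1/1.38 − 1/1.76)/(4πk) = 0.1565/(4π·0.0582) = 0.2139 K/W
  R_conv,out = 1/(4πr²h) = 1/(4π·1.76²·16.1) = 0.001596 K/W
ΣR = 8.154×10^-5 + 0.2139 + 0.001596 = 0.2156 K/W
Q = ΔT/ΣR = (49.2 °C − 10.4 °C)/0.2156 = 180 W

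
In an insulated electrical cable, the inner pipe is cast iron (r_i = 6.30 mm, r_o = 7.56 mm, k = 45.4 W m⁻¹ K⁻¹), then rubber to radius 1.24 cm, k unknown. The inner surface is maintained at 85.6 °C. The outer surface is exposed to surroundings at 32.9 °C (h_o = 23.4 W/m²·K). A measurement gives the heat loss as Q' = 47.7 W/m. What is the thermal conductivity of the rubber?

k = 0.142 W/m·K

ΣR = ΔT/Q' = |85.6 − 32.9|/47.7 = 1.105 m·K/W
Known resistances:
  R'_cast iron = ln(0.00756/0.00630)/(2πk) = 0.1823/(2π·45.4) = 6.391×10^-4 m·K/W
  R'_conv,out = 1/(2πr h) = 1/(2π·0.0124·23.4) = 0.5485 m·K/W
R_rubber = ΣR − ΣR_known = 1.105 − 0.5491 = 0.5559 m·K/W
ln(r₂/r₁)/(2πk) = 0.5559 ⇒ k = 0.4948/(2π·0.5559) = 0.142 W/m·K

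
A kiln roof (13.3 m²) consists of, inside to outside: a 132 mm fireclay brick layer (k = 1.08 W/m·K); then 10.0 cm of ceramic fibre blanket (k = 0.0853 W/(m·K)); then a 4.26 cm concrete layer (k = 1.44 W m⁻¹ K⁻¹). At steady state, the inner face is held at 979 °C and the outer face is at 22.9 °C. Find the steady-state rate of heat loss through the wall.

Treat each layer as a resistance in series:
  R_fireclay brick = L/(kA) = 0.132/(1.08·13.3) = 0.009190 K/W
  R_ceramic fibre blanket = L/(kA) = 0.100/(0.0853·13.3) = 0.08815 K/W
  R_concrete = L/(kA) = 0.0426/(1.44·13.3) = 0.002224 K/W
ΣR = 0.009190 + 0.08815 + 0.002224 = 0.09956 K/W
Q = ΔT/ΣR = (979 °C − 22.9 °C)/0.09956 = 9600 W

Q = 9.60 kW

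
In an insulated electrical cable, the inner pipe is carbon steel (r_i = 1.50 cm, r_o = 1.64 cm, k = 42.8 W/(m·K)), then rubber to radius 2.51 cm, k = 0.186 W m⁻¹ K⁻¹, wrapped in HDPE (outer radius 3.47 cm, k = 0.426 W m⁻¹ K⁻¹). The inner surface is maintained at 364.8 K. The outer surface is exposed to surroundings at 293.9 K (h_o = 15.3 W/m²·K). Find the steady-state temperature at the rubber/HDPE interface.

T = 331.9 K

Series thermal resistances, inner to outer:
  R'_carbon steel = ln(0.0164/0.0150)/(2πk) = 0.08923/(2π·42.8) = 3.318×10^-4 m·K/W
  R'_rubber = ln(0.0251/0.0164)/(2πk) = 0.4256/(2π·0.186) = 0.3642 m·K/W
  R'_HDPE = ln(0.0347/0.0251)/(2πk) = 0.3239/(2π·0.426) = 0.1210 m·K/W
  R'_conv,out = 1/(2πr h) = 1/(2π·0.0347·15.3) = 0.2998 m·K/W
ΣR = 3.318×10^-4 + 0.3642 + 0.1210 + 0.2998 = 0.7853 m·K/W
Q' = ΔT/ΣR = (364.8 K − 293.9 K)/0.7853 = 90.28 W/m
From the inner boundary to the rubber/HDPE interface, ΣR_partial = 0.3645 m·K/W.
T_interface = T_in − Q'·ΣR_partial = 364.8 K − (90.28)(0.3645) = 331.9 K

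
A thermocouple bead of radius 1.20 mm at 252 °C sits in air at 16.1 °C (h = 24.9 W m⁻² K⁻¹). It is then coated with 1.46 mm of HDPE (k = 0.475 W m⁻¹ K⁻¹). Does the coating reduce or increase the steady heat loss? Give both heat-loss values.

increases: 0.106 → 0.447 W

Critical radius for a sphere: r_cr = 2k/h = 0.0382 m = 3.82 cm.
Outer radius after coating: r₂ = 0.00120 + 0.00146 = 0.00266 m.
Since r₁ < r_cr and r₂ ≤ r_cr, the coating moves toward the maximum at r_cr — heat loss rises.
Bare: R = 1/(4πr₁²h) = 2219 K/W; Q = 235.9/2219 = 0.106 W.
Coated: R = R_cond + R_conv = 528.3 K/W; Q = 235.9/528.3 = 0.447 W.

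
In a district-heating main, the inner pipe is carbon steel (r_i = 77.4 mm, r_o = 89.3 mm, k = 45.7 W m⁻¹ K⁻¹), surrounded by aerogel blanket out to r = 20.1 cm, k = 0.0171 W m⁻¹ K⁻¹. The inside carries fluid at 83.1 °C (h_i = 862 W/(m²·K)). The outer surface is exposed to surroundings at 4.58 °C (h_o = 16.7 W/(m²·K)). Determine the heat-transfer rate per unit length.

Q' = 10.3 W/m

Treat each layer as a resistance in series:
  R'_conv,in = 1/(2πr h) = 1/(2π·0.0774·862) = 0.002385 m·K/W
  R'_carbon steel = ln(0.0893/0.0774)/(2πk) = 0.1430/(2π·45.7) = 4.981×10^-4 m·K/W
  R'_aerogel blanket = ln(0.201/0.0893)/(2πk) = 0.8113/(2π·0.0171) = 7.551 m·K/W
  R'_conv,out = 1/(2πr h) = 1/(2π·0.201·16.7) = 0.04741 m·K/W
ΣR = 0.002385 + 4.981×10^-4 + 7.551 + 0.04741 = 7.601 m·K/W
Q' = ΔT/ΣR = (83.1 °C − 4.58 °C)/7.601 = 10.3 W/m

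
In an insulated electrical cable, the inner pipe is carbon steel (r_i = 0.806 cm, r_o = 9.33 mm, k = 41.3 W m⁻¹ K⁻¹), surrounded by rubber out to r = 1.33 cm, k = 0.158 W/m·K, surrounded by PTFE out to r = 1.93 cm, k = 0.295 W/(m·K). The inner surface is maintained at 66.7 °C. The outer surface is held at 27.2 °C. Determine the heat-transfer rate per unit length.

Resistance network (inner→outer):
  R'_carbon steel = ln(0.00933/0.00806)/(2πk) = 0.1463/(2π·41.3) = 5.639×10^-4 m·K/W
  R'_rubber = ln(0.0133/0.00933)/(2πk) = 0.3545/(2π·0.158) = 0.3571 m·K/W
  R'_PTFE = ln(0.0193/0.0133)/(2πk) = 0.3723/(2π·0.295) = 0.2009 m·K/W
ΣR = 5.639×10^-4 + 0.3571 + 0.2009 = 0.5586 m·K/W
Q' = ΔT/ΣR = (66.7 °C − 27.2 °C)/0.5586 = 70.7 W/m

Q' = 70.7 W/m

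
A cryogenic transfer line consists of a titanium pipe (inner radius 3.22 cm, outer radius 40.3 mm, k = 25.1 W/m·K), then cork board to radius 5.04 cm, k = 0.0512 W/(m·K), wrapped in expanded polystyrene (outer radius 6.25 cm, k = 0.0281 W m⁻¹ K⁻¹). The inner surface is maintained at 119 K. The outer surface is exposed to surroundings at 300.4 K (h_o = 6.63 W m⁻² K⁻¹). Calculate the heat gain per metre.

Resistance network (inner→outer):
  R'_titanium = ln(0.0403/0.0322)/(2πk) = 0.2244/(2π·25.1) = 0.001423 m·K/W
  R'_cork board = ln(0.0504/0.0403)/(2πk) = 0.2236/(2π·0.0512) = 0.6952 m·K/W
  R'_expanded polystyrene = ln(0.0625/0.0504)/(2πk) = 0.2152/(2π·0.0281) = 1.219 m·K/W
  R'_conv,out = 1/(2πr h) = 1/(2π·0.0625·6.63) = 0.3841 m·K/W
ΣR = 0.001423 + 0.6952 + 1.219 + 0.3841 = 2.300 m·K/W
Q' = ΔT/ΣR = (119 K − 300.4 K)/2.300 = -78.9 W/m
(Negative Q' ⇒ heat flows inward; heat gain = 78.9 W/m.)

Q' = 78.9 W/m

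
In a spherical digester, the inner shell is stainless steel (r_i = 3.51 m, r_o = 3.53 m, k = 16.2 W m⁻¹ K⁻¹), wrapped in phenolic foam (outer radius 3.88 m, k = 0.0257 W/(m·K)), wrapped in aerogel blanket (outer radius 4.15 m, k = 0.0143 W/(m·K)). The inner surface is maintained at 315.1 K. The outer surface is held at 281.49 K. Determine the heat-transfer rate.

Resistance network (inner→outer):
  R_stainless steel = (1/3.51 − 1/3.53)/(4πk) = 0.001614/(4π·16.2) = 7.929×10^-6 K/W
  R_phenolic foam = (1/3.53 − 1/3.88)/(4πk) = 0.02555/(4π·0.0257) = 0.07913 K/W
  R_aerogel blanket = (1/3.88 − 1/4.15)/(4πk) = 0.01677/(4π·0.0143) = 0.09331 K/W
ΣR = 7.929×10^-6 + 0.07913 + 0.09331 = 0.1724 K/W
Q = ΔT/ΣR = (315.1 K − 281.49 K)/0.1724 = 195 W

Q = 195 W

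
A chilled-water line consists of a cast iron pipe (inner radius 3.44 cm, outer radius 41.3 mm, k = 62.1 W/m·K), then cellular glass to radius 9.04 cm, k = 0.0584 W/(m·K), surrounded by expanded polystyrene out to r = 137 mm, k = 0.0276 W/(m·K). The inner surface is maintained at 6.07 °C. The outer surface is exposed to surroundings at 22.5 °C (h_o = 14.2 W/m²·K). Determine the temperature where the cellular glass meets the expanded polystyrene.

T = 13.7 °C

Resistance network (inner→outer):
  R'_cast iron = ln(0.0413/0.0344)/(2πk) = 0.1828/(2π·62.1) = 4.685×10^-4 m·K/W
  R'_cellular glass = ln(0.0904/0.0413)/(2πk) = 0.7834/(2π·0.0584) = 2.135 m·K/W
  R'_expanded polystyrene = ln(0.137/0.0904)/(2πk) = 0.4157/(2π·0.0276) = 2.397 m·K/W
  R'_conv,out = 1/(2πr h) = 1/(2π·0.137·14.2) = 0.08181 m·K/W
ΣR = 4.685×10^-4 + 2.135 + 2.397 + 0.08181 = 4.614 m·K/W
Q' = ΔT/ΣR = (6.07 °C − 22.5 °C)/4.614 = -3.561 W/m
From the inner boundary to the cellular glass/expanded polystyrene interface, ΣR_partial = 2.135 m·K/W.
T_interface = T_in − Q'·ΣR_partial = 6.07 °C − (-3.561)(2.135) = 13.7 °C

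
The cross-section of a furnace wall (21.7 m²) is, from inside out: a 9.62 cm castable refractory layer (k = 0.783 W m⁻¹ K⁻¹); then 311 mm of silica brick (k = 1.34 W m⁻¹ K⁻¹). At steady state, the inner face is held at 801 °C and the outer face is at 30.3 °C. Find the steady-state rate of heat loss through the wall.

Q = 47100 W

Resistance network (inner→outer):
  R_castable refractory = L/(kA) = 0.0962/(0.783·21.7) = 0.005662 K/W
  R_silica brick = L/(kA) = 0.311/(1.34·21.7) = 0.01070 K/W
ΣR = 0.005662 + 0.01070 = 0.01636 K/W
Q = ΔT/ΣR = (801 °C − 30.3 °C)/0.01636 = 47100 W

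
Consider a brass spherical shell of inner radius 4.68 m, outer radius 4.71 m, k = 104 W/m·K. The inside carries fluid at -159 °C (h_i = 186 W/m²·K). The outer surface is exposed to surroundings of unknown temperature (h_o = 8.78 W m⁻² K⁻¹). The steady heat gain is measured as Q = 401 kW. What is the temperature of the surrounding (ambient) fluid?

T_out = 13.1 °C

Sum the resistances:
  R_conv,in = 1/(4πr²h) = 1/(4π·4.68²·186) = 1.953×10^-5 K/W
  R_brass = (1/4.68 − 1/4.71)/(4πk) = 0.001361/(4π·104) = 1.041×10^-6 K/W
  R_conv,out = 1/(4πr²h) = 1/(4π·4.71²·8.78) = 4.086×10^-4 K/W
ΣR = 4.291×10^-4 K/W
ΔT = Q·ΣR = 4.01×10^5 × 4.291×10^-4 = 172.1 K
Heat flows inward, so T_out = T_in + ΔT = -159 + 172.1 = 13.1 °C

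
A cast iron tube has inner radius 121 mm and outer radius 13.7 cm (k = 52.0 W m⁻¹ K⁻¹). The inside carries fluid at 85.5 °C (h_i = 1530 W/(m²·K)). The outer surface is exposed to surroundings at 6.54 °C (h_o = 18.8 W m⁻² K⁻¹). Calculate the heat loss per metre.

Series thermal resistances, inner to outer:
  R'_conv,in = 1/(2πr h) = 1/(2π·0.121·1530) = 8.597×10^-4 m·K/W
  R'_cast iron = ln(0.137/0.121)/(2πk) = 0.1242/(2π·52.0) = 3.801×10^-4 m·K/W
  R'_conv,out = 1/(2πr h) = 1/(2π·0.137·18.8) = 0.06179 m·K/W
ΣR = 8.597×10^-4 + 3.801×10^-4 + 0.06179 = 0.06303 m·K/W
Q' = ΔT/ΣR = (85.5 °C − 6.54 °C)/0.06303 = 1250 W/m

Q' = 1250 W/m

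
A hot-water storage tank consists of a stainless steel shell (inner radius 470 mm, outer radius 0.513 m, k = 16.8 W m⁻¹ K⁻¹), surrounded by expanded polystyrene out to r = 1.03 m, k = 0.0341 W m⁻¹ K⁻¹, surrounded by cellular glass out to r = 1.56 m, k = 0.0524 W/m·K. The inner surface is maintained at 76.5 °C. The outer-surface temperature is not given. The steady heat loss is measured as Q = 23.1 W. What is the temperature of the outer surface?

Series resistances:
  R_stainless steel = (1/0.470 − 1/0.513)/(4πk) = 0.1783/(4π·16.8) = 8.448×10^-4 K/W
  R_expanded polystyrene = (1/0.513 − 1/1.03)/(4πk) = 0.9784/(4π·0.0341) = 2.283 K/W
  R_cellular glass = (1/1.03 − 1/1.56)/(4πk) = 0.3298/(4π·0.0524) = 0.5009 K/W
ΣR = 2.785 K/W
ΔT = Q·ΣR = 23.1 × 2.785 = 64.33 K
Heat flows outward, so T_out = T_in − ΔT = 76.5 − 64.33 = 12.2 °C

T_out = 12.2 °C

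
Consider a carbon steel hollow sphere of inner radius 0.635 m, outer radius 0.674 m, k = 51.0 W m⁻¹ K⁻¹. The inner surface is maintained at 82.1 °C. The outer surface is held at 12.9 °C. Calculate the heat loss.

Q = 4πk·ΔT/(1/r₁ − 1/r₂) = 4π × 51.0 × 69.2 / (1/0.635 − 1/0.674) = 4.87×10^5 W

Q = 4.87×10^5 W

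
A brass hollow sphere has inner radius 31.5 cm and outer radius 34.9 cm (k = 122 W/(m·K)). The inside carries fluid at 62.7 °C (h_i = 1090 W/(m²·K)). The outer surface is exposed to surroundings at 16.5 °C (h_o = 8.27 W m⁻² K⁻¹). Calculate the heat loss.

Treat each layer as a resistance in series:
  R_conv,in = 1/(4πr²h) = 1/(4π·0.315²·1090) = 7.358×10^-4 K/W
  R_brass = (1/0.315 − 1/0.349)/(4πk) = 0.3093/(4π·122) = 2.017×10^-4 K/W
  R_conv,out = 1/(4πr²h) = 1/(4π·0.349²·8.27) = 0.07900 K/W
ΣR = 7.358×10^-4 + 2.017×10^-4 + 0.07900 = 0.07994 K/W
Q = ΔT/ΣR = (62.7 °C − 16.5 °C)/0.07994 = 578 W

Q = 578 W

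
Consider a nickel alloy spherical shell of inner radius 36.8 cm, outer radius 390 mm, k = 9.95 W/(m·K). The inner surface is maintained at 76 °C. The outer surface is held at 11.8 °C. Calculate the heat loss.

Q = 52400 W

Q = 4πk·ΔT/(1/r₁ − 1/r₂) = 4π × 9.95 × 64.2 / (1/0.368 − 1/0.390) = 52400 W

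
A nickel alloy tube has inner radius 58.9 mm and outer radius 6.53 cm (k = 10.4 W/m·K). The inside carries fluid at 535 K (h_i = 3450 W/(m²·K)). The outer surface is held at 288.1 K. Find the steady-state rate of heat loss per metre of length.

Series thermal resistances, inner to outer:
  R'_conv,in = 1/(2πr h) = 1/(2π·0.0589·3450) = 7.832×10^-4 m·K/W
  R'_nickel alloy = ln(0.0653/0.0589)/(2πk) = 0.1032/(2π·10.4) = 0.001579 m·K/W
ΣR = 7.832×10^-4 + 0.001579 = 0.002362 m·K/W
Q' = ΔT/ΣR = (535 K − 288.1 K)/0.002362 = 1.05×10^5 W/m

Q' = 105 kW/m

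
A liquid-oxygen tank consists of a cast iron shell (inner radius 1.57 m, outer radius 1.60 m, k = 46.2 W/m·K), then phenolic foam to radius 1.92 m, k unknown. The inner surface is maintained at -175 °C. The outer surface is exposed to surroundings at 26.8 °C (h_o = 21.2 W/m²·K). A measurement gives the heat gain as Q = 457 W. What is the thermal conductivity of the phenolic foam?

ΣR = ΔT/Q = |-175 − 26.8|/457 = 0.4416 K/W
Known resistances:
  R_cast iron = (1/1.57 − 1/1.60)/(4πk) = 0.01194/(4π·46.2) = 2.057×10^-5 K/W
  R_conv,out = 1/(4πr²h) = 1/(4π·1.92²·21.2) = 0.001018 K/W
R_phenolic foam = ΣR − ΣR_known = 0.4416 − 0.001039 = 0.4406 K/W
(1/r₁−1/r₂)/(4πk) = 0.4406 ⇒ k = 0.1042/(4π·0.4406) = 0.0188 W/m·K

k = 0.0188 W/m·K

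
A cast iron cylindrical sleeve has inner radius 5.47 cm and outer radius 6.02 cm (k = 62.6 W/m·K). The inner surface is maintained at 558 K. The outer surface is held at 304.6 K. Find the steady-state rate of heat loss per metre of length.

Q' = 1040 kW/m

Q' = 2πk·ΔT/ln(r₂/r₁) = 2π × 62.6 × 253.4 / ln(0.0602/0.0547) = 1.04×10^6 W/m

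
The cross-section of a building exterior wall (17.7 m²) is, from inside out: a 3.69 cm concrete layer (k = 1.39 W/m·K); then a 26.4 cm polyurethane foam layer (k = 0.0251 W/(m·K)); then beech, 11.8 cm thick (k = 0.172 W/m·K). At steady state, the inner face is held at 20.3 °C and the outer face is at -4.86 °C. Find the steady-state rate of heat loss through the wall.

Series thermal resistances, inner to outer:
  R_concrete = L/(kA) = 0.0369/(1.39·17.7) = 0.001500 K/W
  R_polyurethane foam = L/(kA) = 0.264/(0.0251·17.7) = 0.5942 K/W
  R_beech = L/(kA) = 0.118/(0.172·17.7) = 0.03876 K/W
ΣR = 0.001500 + 0.5942 + 0.03876 = 0.6345 K/W
Q = ΔT/ΣR = (20.3 °C − -4.86 °C)/0.6345 = 39.7 W

Q = 39.7 W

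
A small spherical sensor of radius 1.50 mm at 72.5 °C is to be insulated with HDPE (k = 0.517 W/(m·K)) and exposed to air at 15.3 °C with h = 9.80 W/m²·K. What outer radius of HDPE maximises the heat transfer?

For a sphere, r_cr = 2k_ins/h = 2·0.517/9.80 = 0.106 m = 10.6 cm

r_cr = 10.6 cm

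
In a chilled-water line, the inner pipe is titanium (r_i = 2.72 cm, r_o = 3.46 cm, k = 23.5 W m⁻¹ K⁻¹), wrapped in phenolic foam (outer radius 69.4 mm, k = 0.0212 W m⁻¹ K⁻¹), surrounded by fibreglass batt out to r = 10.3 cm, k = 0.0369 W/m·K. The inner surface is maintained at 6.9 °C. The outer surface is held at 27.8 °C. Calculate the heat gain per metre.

Q' = 3.02 W/m

Series thermal resistances, inner to outer:
  R'_titanium = ln(0.0346/0.0272)/(2πk) = 0.2406/(2π·23.5) = 0.001630 m·K/W
  R'_phenolic foam = ln(0.0694/0.0346)/(2πk) = 0.6960/(2π·0.0212) = 5.225 m·K/W
  R'_fibreglass batt = ln(0.103/0.0694)/(2πk) = 0.3948/(2π·0.0369) = 1.703 m·K/W
ΣR = 0.001630 + 5.225 + 1.703 = 6.930 m·K/W
Q' = ΔT/ΣR = (6.9 °C − 27.8 °C)/6.930 = -3.02 W/m
(Negative Q' ⇒ heat flows inward; heat gain = 3.02 W/m.)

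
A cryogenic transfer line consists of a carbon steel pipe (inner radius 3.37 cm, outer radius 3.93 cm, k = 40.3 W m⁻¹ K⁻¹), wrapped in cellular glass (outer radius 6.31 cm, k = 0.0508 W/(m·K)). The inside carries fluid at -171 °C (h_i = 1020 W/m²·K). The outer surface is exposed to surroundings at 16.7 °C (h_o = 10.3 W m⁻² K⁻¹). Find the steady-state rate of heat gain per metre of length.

Resistance network (inner→outer):
  R'_conv,in = 1/(2πr h) = 1/(2π·0.0337·1020) = 0.004630 m·K/W
  R'_carbon steel = ln(0.0393/0.0337)/(2πk) = 0.1537/(2π·40.3) = 6.071×10^-4 m·K/W
  R'_cellular glass = ln(0.0631/0.0393)/(2πk) = 0.4735/(2π·0.0508) = 1.483 m·K/W
  R'_conv,out = 1/(2πr h) = 1/(2π·0.0631·10.3) = 0.2449 m·K/W
ΣR = 0.004630 + 6.071×10^-4 + 1.483 + 0.2449 = 1.733 m·K/W
Q' = ΔT/ΣR = (-171 °C − 16.7 °C)/1.733 = -108 W/m
(Negative Q' ⇒ heat flows inward; heat gain = 108 W/m.)

Q' = 108 W/m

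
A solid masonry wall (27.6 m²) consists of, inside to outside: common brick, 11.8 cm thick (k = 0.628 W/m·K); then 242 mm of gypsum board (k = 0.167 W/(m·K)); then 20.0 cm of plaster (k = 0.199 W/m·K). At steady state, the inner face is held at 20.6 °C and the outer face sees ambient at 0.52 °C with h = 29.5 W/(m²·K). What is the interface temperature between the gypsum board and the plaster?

Series thermal resistances, inner to outer:
  R_common brick = L/(kA) = 0.118/(0.628·27.6) = 0.006808 K/W
  R_gypsum board = L/(kA) = 0.242/(0.167·27.6) = 0.05250 K/W
  R_plaster = L/(kA) = 0.200/(0.199·27.6) = 0.03641 K/W
  R_conv,out = 1/(hA) = 1/(29.5·27.6) = 0.001228 K/W
ΣR = 0.006808 + 0.05250 + 0.03641 + 0.001228 = 0.09695 K/W
Q = ΔT/ΣR = (20.6 °C − 0.52 °C)/0.09695 = 207.1 W
From the inner boundary to the gypsum board/plaster interface, ΣR_partial = 0.05931 K/W.
T_interface = T_in − Q·ΣR_partial = 20.6 °C − (207.1)(0.05931) = 8.32 °C

T = 8.32 °C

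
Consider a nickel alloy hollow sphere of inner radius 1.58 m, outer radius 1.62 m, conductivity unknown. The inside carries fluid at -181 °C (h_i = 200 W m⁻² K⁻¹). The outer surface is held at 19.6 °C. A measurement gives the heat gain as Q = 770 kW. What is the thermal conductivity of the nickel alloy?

ΣR = ΔT/Q = |-181 − 19.6|/7.70×10^5 = 2.605×10^-4 K/W
Known resistances:
  R_conv,in = 1/(4πr²h) = 1/(4π·1.58²·200) = 1.594×10^-4 K/W
R_nickel alloy = ΣR − ΣR_known = 2.605×10^-4 − 1.594×10^-4 = 1.011×10^-4 K/W
(1/r₁−1/r₂)/(4πk) = 1.011×10^-4 ⇒ k = 0.01563/(4π·1.011×10^-4) = 12.3 W/m·K

k = 12.3 W/m·K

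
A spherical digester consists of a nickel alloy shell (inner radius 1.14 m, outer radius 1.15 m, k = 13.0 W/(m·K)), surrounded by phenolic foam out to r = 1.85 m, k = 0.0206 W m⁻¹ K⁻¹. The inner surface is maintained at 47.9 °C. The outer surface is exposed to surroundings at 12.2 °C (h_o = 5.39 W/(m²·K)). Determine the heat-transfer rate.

Treat each layer as a resistance in series:
  R_nickel alloy = (1/1.14 − 1/1.15)/(4πk) = 0.007628/(4π·13.0) = 4.669×10^-5 K/W
  R_phenolic foam = (1/1.15 − 1/1.85)/(4πk) = 0.3290/(4π·0.0206) = 1.271 K/W
  R_conv,out = 1/(4πr²h) = 1/(4π·1.85²·5.39) = 0.004314 K/W
ΣR = 4.669×10^-5 + 1.271 + 0.004314 = 1.275 K/W
Q = ΔT/ΣR = (47.9 °C − 12.2 °C)/1.275 = 28.0 W

Q = 28.0 W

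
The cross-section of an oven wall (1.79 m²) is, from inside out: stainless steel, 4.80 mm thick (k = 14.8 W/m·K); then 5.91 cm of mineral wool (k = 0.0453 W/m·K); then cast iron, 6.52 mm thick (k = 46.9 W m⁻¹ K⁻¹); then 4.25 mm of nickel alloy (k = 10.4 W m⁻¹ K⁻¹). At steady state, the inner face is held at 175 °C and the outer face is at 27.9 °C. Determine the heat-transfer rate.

Treat each layer as a resistance in series:
  R_stainless steel = L/(kA) = 0.00480/(14.8·1.79) = 1.812×10^-4 K/W
  R_mineral wool = L/(kA) = 0.0591/(0.0453·1.79) = 0.7288 K/W
  R_cast iron = L/(kA) = 0.00652/(46.9·1.79) = 7.766×10^-5 K/W
  R_nickel alloy = L/(kA) = 0.00425/(10.4·1.79) = 2.283×10^-4 K/W
ΣR = 1.812×10^-4 + 0.7288 + 7.766×10^-5 + 2.283×10^-4 = 0.7293 K/W
Q = ΔT/ΣR = (175 °C − 27.9 °C)/0.7293 = 202 W

Q = 202 W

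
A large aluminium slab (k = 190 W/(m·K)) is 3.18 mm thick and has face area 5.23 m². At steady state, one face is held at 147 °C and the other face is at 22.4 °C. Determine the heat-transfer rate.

Q = kA·ΔT/L = 190 × 5.23 × |147 °C − 22.4 °C| / 0.00318 = 3.89×10^7 W

Q = 38900 kW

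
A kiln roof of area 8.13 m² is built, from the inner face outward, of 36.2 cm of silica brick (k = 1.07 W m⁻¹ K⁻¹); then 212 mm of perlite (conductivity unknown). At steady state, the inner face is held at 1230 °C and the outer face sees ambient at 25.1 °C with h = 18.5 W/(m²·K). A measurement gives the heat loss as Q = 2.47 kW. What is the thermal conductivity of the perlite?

k = 0.0593 W/m·K

ΣR = ΔT/Q = |1230 − 25.1|/2470 = 0.4878 K/W
Known resistances:
  R_silica brick = L/(kA) = 0.362/(1.07·8.13) = 0.04161 K/W
  R_conv,out = 1/(hA) = 1/(18.5·8.13) = 0.006649 K/W
R_perlite = ΣR − ΣR_known = 0.4878 − 0.04826 = 0.4395 K/W
L/(kA) = 0.4395 ⇒ k = 0.212/(0.4395·8.13) = 0.0593 W/m·K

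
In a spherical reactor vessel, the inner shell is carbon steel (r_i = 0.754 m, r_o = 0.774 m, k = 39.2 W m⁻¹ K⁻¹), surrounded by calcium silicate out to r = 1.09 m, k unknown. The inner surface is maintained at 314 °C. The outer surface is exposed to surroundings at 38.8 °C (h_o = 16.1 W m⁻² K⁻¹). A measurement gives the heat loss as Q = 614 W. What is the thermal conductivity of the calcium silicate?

k = 0.0671 W/m·K

ΣR = ΔT/Q = |314 − 38.8|/614 = 0.4482 K/W
Known resistances:
  R_carbon steel = (1/0.754 − 1/0.774)/(4πk) = 0.03427/(4π·39.2) = 6.957×10^-5 K/W
  R_conv,out = 1/(4πr²h) = 1/(4π·1.09²·16.1) = 0.004160 K/W
R_calcium silicate = ΣR − ΣR_known = 0.4482 − 0.004230 = 0.4440 K/W
(1/r₁−1/r₂)/(4πk) = 0.4440 ⇒ k = 0.3746/(4π·0.4440) = 0.0671 W/m·K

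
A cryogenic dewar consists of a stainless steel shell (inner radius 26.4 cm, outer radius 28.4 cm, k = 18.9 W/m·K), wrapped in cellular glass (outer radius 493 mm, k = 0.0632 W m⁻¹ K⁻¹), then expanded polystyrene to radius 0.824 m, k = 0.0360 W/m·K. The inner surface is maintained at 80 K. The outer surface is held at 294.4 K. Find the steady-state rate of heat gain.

Q = 58.2 W

Treat each layer as a resistance in series:
  R_stainless steel = (1/0.264 − 1/0.284)/(4πk) = 0.2668/(4π·18.9) = 0.001123 K/W
  R_cellular glass = (1/0.284 − 1/0.493)/(4πk) = 1.493/(4π·0.0632) = 1.880 K/W
  R_expanded polystyrene = (1/0.493 − 1/0.824)/(4πk) = 0.8148/(4π·0.0360) = 1.801 K/W
ΣR = 0.001123 + 1.880 + 1.801 = 3.682 K/W
Q = ΔT/ΣR = (80 K − 294.4 K)/3.682 = -58.2 W
(Negative Q ⇒ heat flows inward; heat gain = 58.2 W.)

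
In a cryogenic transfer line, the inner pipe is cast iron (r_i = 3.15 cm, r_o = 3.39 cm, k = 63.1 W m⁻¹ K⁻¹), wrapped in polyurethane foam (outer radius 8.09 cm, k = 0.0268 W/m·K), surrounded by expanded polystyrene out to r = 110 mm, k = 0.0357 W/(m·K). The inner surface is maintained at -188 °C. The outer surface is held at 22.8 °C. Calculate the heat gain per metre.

Q' = 32.3 W/m

Series thermal resistances, inner to outer:
  R'_cast iron = ln(0.0339/0.0315)/(2πk) = 0.07343/(2π·63.1) = 1.852×10^-4 m·K/W
  R'_polyurethane foam = ln(0.0809/0.0339)/(2πk) = 0.8698/(2π·0.0268) = 5.165 m·K/W
  R'_expanded polystyrene = ln(0.110/0.0809)/(2πk) = 0.3073/(2π·0.0357) = 1.370 m·K/W
ΣR = 1.852×10^-4 + 5.165 + 1.370 = 6.535 m·K/W
Q' = ΔT/ΣR = (-188 °C − 22.8 °C)/6.535 = -32.3 W/m
(Negative Q' ⇒ heat flows inward; heat gain = 32.3 W/m.)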